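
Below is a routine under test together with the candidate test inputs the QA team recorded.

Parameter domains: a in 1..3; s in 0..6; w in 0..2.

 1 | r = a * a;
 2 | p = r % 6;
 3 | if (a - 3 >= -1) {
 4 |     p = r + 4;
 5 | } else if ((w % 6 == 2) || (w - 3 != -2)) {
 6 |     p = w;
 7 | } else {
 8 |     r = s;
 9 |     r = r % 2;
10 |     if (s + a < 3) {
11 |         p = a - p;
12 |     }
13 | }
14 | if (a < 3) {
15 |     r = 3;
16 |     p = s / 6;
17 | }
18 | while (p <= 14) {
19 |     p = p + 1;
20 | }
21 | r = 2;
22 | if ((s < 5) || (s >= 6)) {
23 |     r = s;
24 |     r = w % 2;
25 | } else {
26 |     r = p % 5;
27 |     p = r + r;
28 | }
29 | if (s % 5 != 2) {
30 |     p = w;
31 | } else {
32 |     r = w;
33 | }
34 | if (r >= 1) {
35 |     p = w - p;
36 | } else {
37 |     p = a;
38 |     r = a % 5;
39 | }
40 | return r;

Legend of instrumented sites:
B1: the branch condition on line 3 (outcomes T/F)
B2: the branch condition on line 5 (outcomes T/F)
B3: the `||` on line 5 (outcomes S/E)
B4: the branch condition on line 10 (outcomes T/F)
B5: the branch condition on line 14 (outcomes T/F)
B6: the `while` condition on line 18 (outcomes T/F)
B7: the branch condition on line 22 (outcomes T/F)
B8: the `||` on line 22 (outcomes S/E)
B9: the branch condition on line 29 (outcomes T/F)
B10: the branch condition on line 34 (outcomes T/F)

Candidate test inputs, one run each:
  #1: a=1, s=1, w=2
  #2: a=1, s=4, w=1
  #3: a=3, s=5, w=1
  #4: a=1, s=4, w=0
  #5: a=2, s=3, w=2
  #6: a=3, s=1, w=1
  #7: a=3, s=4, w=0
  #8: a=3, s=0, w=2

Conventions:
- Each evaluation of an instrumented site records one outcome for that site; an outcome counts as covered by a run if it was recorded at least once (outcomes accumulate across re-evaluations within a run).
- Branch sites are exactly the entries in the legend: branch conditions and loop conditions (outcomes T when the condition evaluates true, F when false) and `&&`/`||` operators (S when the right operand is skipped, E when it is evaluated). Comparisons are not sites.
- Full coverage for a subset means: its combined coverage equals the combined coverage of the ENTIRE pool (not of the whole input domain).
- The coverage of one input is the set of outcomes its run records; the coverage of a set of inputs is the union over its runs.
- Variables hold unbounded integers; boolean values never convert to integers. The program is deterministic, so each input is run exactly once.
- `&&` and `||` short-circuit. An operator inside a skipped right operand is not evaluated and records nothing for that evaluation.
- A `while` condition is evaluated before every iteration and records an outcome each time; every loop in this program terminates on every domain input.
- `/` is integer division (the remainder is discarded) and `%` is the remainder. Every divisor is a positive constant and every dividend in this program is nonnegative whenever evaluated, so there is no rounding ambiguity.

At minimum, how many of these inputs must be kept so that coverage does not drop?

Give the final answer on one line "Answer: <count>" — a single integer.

run #1 (a=1, s=1, w=2) runs B1->F, B3->S, B2->T, B5->T, B6->T, B6->T, B6->T, B6->T, B6->T, B6->T, B6->T, B6->T, B6->T, B6->T, ...; records B1=F, B2=T, B3=S, B5=T, B6=T, B6=F, B7=T, B8=S, B9=T, B10=F
run #2 (a=1, s=4, w=1) runs B1->F, B3->E, B2->F, B4->F, B5->T, B6->T, B6->T, B6->T, B6->T, B6->T, B6->T, B6->T, B6->T, B6->T, ...; records B1=F, B2=F, B3=E, B4=F, B5=T, B6=T, B6=F, B7=T, B8=S, B9=T, B10=T
run #3 (a=3, s=5, w=1) runs B1->T, B5->F, B6->T, B6->T, B6->F, B8->E, B7->F, B9->T, B10->F; records B1=T, B5=F, B6=T, B6=F, B7=F, B8=E, B9=T, B10=F
run #4 (a=1, s=4, w=0) runs B1->F, B3->E, B2->T, B5->T, B6->T, B6->T, B6->T, B6->T, B6->T, B6->T, B6->T, B6->T, B6->T, B6->T, ...; records B1=F, B2=T, B3=E, B5=T, B6=T, B6=F, B7=T, B8=S, B9=T, B10=F
run #5 (a=2, s=3, w=2) runs B1->T, B5->T, B6->T, B6->T, B6->T, B6->T, B6->T, B6->T, B6->T, B6->T, B6->T, B6->T, B6->T, B6->T, ...; records B1=T, B5=T, B6=T, B6=F, B7=T, B8=S, B9=T, B10=F
run #6 (a=3, s=1, w=1) runs B1->T, B5->F, B6->T, B6->T, B6->F, B8->S, B7->T, B9->T, B10->T; records B1=T, B5=F, B6=T, B6=F, B7=T, B8=S, B9=T, B10=T
run #7 (a=3, s=4, w=0) runs B1->T, B5->F, B6->T, B6->T, B6->F, B8->S, B7->T, B9->T, B10->F; records B1=T, B5=F, B6=T, B6=F, B7=T, B8=S, B9=T, B10=F
run #8 (a=3, s=0, w=2) runs B1->T, B5->F, B6->T, B6->T, B6->F, B8->S, B7->T, B9->T, B10->F; records B1=T, B5=F, B6=T, B6=F, B7=T, B8=S, B9=T, B10=F
pool-wide coverage (18 outcomes): B1=T, B1=F, B2=T, B2=F, B3=S, B3=E, B4=F, B5=T, B5=F, B6=T, B6=F, B7=T, B7=F, B8=S, B8=E, B9=T, B10=T, B10=F
checked all size-1 subsets: none covers 18 outcomes (max 11/18)
checked all size-2 subsets: none covers 18 outcomes (max 16/18)
size 3: inputs {1, 2, 3} cover all 18 outcomes, and no lexicographically smaller subset of this size does

Answer: 3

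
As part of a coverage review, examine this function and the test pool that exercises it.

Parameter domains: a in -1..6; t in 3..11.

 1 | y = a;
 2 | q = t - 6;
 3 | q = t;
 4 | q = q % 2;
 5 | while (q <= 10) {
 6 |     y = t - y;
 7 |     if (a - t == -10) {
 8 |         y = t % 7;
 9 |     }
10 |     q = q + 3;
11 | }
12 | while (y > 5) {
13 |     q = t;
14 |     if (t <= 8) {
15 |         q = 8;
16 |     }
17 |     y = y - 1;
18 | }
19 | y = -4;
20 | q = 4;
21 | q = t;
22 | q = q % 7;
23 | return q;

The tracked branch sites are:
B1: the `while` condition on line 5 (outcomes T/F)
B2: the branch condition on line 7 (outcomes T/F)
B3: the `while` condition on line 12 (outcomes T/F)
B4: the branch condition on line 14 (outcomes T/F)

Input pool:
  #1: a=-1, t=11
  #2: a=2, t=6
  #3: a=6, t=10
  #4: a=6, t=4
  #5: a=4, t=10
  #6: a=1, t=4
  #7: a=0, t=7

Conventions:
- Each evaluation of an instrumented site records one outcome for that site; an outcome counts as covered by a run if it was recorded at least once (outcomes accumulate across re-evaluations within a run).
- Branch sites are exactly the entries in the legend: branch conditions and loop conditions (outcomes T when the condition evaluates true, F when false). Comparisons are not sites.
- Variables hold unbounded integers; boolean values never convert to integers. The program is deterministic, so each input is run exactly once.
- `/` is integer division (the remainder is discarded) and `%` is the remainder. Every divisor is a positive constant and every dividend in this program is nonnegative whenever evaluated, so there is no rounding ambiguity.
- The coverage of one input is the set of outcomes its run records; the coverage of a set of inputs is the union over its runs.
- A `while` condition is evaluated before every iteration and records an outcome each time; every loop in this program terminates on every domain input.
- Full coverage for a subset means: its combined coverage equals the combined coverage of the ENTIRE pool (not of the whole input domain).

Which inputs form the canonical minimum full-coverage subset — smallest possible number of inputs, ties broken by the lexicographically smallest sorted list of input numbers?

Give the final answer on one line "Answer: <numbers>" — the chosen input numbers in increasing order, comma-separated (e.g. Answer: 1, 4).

#1 (a=-1, t=11) -> covered: B1=T, B1=F, B2=F, B3=F
#2 (a=2, t=6) -> covered: B1=T, B1=F, B2=F, B3=F
#3 (a=6, t=10) -> covered: B1=T, B1=F, B2=F, B3=T, B3=F, B4=F
#4 (a=6, t=4) -> covered: B1=T, B1=F, B2=F, B3=T, B3=F, B4=T
#5 (a=4, t=10) -> covered: B1=T, B1=F, B2=F, B3=F
#6 (a=1, t=4) -> covered: B1=T, B1=F, B2=F, B3=F
#7 (a=0, t=7) -> covered: B1=T, B1=F, B2=F, B3=F
union over all inputs: B1=T, B1=F, B2=F, B3=T, B3=F, B4=T, B4=F (7 outcomes)
checked all size-1 subsets: none covers 7 outcomes (max 6/7)
at size 2, {3, 4} reaches all 7 outcomes; every lexicographically earlier size-2 subset fails

Answer: 3, 4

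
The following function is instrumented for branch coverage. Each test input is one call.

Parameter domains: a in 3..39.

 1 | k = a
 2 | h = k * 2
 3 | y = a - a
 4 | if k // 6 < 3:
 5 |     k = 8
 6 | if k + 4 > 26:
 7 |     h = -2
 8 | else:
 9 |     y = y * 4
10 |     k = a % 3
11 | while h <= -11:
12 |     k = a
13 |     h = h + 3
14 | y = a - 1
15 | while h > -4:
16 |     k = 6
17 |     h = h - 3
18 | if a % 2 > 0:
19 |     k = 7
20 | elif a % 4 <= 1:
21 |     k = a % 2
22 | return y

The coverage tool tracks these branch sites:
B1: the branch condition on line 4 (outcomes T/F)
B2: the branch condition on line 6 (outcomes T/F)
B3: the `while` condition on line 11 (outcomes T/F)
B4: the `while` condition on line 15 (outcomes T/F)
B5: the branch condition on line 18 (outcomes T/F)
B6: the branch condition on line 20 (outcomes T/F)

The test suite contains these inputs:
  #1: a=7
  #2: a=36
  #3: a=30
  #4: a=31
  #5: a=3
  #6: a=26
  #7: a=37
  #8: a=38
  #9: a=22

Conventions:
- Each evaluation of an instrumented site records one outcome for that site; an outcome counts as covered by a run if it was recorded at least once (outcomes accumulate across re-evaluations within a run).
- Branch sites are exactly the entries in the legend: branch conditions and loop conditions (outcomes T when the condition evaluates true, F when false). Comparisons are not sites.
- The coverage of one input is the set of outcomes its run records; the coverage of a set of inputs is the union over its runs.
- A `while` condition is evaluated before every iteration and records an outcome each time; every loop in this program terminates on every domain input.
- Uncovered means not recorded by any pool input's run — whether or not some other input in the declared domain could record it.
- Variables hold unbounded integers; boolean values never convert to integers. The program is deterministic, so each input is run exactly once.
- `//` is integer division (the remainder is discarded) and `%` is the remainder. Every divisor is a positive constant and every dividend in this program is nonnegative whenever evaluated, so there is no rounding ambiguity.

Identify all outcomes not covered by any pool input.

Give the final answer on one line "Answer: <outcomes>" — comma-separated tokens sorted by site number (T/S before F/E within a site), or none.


input #1, a=7: events B1->T, B2->F, B3->F, B4->T, B4->T, B4->T, B4->T, B4->T, B4->T, B4->F, B5->T; outcomes B1=T, B2=F, B3=F, B4=T, B4=F, B5=T
input #2, a=36: events B1->F, B2->T, B3->F, B4->T, B4->F, B5->F, B6->T; outcomes B1=F, B2=T, B3=F, B4=T, B4=F, B5=F, B6=T
input #3, a=30: events B1->F, B2->T, B3->F, B4->T, B4->F, B5->F, B6->F; outcomes B1=F, B2=T, B3=F, B4=T, B4=F, B5=F, B6=F
input #4, a=31: events B1->F, B2->T, B3->F, B4->T, B4->F, B5->T; outcomes B1=F, B2=T, B3=F, B4=T, B4=F, B5=T
input #5, a=3: events B1->T, B2->F, B3->F, B4->T, B4->T, B4->T, B4->T, B4->F, B5->T; outcomes B1=T, B2=F, B3=F, B4=T, B4=F, B5=T
input #6, a=26: events B1->F, B2->T, B3->F, B4->T, B4->F, B5->F, B6->F; outcomes B1=F, B2=T, B3=F, B4=T, B4=F, B5=F, B6=F
input #7, a=37: events B1->F, B2->T, B3->F, B4->T, B4->F, B5->T; outcomes B1=F, B2=T, B3=F, B4=T, B4=F, B5=T
input #8, a=38: events B1->F, B2->T, B3->F, B4->T, B4->F, B5->F, B6->F; outcomes B1=F, B2=T, B3=F, B4=T, B4=F, B5=F, B6=F
input #9, a=22: events B1->F, B2->F, B3->F, B4->T, B4->T, B4->T, B4->T, B4->T, B4->T, B4->T, B4->T, B4->T, B4->T, B4->T, ...; outcomes B1=F, B2=F, B3=F, B4=T, B4=F, B5=F, B6=F
union over the pool: B1=T, B1=F, B2=T, B2=F, B3=F, B4=T, B4=F, B5=T, B5=F, B6=T, B6=F
uncovered (1 of 12): B3=T
Answer: B3=T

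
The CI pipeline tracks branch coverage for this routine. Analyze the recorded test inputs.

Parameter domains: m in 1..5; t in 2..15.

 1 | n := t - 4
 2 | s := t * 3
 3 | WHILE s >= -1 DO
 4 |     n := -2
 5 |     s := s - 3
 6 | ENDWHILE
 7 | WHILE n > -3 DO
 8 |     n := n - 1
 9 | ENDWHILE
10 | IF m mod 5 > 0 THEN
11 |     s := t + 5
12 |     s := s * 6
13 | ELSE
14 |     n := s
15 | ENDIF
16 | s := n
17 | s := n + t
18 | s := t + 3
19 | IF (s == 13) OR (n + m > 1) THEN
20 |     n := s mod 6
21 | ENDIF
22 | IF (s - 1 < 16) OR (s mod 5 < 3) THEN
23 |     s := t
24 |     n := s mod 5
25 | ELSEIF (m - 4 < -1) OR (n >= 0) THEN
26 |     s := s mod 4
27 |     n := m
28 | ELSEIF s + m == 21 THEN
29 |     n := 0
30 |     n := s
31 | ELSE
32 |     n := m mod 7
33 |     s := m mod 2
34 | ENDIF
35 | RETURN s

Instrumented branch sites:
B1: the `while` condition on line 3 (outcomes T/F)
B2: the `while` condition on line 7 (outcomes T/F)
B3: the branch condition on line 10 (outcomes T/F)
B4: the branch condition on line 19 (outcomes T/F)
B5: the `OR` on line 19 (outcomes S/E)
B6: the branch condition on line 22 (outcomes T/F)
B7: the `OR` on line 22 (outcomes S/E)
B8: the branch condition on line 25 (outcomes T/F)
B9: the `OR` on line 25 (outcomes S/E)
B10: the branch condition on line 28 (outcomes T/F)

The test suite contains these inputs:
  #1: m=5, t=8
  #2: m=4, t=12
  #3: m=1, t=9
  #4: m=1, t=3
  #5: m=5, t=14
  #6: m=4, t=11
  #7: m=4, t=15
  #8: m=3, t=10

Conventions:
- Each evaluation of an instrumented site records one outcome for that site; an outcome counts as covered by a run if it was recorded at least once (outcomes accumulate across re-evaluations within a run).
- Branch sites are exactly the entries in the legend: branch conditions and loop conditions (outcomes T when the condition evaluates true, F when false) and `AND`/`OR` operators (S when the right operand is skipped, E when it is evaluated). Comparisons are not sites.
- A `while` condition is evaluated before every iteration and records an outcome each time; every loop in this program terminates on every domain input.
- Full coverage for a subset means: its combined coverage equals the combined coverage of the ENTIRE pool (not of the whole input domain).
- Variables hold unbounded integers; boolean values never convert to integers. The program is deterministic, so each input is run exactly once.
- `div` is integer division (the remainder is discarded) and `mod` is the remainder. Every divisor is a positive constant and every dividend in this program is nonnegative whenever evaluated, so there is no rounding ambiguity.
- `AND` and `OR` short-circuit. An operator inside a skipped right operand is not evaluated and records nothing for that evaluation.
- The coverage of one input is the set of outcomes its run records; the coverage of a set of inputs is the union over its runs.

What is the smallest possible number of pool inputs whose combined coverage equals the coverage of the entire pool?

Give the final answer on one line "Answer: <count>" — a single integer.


run #1 (m=5, t=8) records B1=T, B1=F, B2=T, B2=F, B3=F, B4=T, B5=E, B6=T, B7=S
run #2 (m=4, t=12) records B1=T, B1=F, B2=T, B2=F, B3=T, B4=F, B5=E, B6=T, B7=S
run #3 (m=1, t=9) records B1=T, B1=F, B2=T, B2=F, B3=T, B4=F, B5=E, B6=T, B7=S
run #4 (m=1, t=3) records B1=T, B1=F, B2=T, B2=F, B3=T, B4=F, B5=E, B6=T, B7=S
run #5 (m=5, t=14) records B1=T, B1=F, B2=T, B2=F, B3=F, B4=T, B5=E, B6=T, B7=E
run #6 (m=4, t=11) records B1=T, B1=F, B2=T, B2=F, B3=T, B4=F, B5=E, B6=T, B7=S
run #7 (m=4, t=15) records B1=T, B1=F, B2=T, B2=F, B3=T, B4=F, B5=E, B6=F, B7=E, B8=F, B9=E, B10=F
run #8 (m=3, t=10) records B1=T, B1=F, B2=T, B2=F, B3=T, B4=T, B5=S, B6=T, B7=S
together the pool reaches 17 outcomes: B1=T, B1=F, B2=T, B2=F, B3=T, B3=F, B4=T, B4=F, B5=S, B5=E, B6=T, B6=F, B7=S, B7=E, B8=F, B9=E, B10=F
no size-1 subset reaches all 17 outcomes (best union: 12/17)
no size-2 subset reaches all 17 outcomes (best union: 16/17)
inputs {1, 7, 8} (size 3) cover everything; no size-3 subset with a lexicographically smaller index list covers all 17
Answer: 3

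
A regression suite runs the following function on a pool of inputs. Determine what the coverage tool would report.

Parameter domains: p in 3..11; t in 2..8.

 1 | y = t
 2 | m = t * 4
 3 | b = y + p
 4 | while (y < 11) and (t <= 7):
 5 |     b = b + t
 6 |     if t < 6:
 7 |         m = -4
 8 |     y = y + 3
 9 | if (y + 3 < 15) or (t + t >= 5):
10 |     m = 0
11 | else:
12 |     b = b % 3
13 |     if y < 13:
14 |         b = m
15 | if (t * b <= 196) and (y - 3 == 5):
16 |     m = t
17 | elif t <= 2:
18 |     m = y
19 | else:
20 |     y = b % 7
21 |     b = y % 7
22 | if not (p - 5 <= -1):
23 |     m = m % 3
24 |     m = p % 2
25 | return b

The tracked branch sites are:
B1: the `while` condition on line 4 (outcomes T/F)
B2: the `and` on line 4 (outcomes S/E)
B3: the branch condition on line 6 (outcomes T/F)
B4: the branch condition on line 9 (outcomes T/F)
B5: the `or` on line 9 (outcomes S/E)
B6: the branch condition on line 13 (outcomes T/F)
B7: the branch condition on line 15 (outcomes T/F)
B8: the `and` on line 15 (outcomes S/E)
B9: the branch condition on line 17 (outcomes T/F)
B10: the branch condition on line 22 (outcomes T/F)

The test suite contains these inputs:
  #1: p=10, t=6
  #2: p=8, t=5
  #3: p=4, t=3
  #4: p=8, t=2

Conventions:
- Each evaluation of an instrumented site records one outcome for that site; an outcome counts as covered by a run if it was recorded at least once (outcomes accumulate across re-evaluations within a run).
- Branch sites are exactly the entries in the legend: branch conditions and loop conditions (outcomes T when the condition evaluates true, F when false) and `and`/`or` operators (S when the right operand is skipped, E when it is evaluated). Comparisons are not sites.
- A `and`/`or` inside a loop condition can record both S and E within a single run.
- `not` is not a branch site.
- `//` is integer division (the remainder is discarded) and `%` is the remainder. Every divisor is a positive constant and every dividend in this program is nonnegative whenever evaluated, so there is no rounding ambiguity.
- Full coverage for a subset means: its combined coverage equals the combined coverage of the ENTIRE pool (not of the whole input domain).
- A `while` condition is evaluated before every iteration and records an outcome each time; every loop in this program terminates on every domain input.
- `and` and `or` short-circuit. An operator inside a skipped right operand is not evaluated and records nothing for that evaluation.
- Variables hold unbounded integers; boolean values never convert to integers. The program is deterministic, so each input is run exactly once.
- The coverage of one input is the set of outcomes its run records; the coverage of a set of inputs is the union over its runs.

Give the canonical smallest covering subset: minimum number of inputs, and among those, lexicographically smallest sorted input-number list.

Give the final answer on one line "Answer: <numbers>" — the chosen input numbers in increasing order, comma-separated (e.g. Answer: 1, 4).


test 1 (p=10, t=6) fires B2->E, B1->T, B3->F, B2->E, B1->T, B3->F, B2->S, B1->F, B5->E, B4->T, B8->E, B7->F, B9->F, B10->T; hits B1=T, B1=F, B2=S, B2=E, B3=F, B4=T, B5=E, B7=F, B8=E, B9=F, B10=T
test 2 (p=8, t=5) fires B2->E, B1->T, B3->T, B2->E, B1->T, B3->T, B2->S, B1->F, B5->S, B4->T, B8->E, B7->F, B9->F, B10->T; hits B1=T, B1=F, B2=S, B2=E, B3=T, B4=T, B5=S, B7=F, B8=E, B9=F, B10=T
test 3 (p=4, t=3) fires B2->E, B1->T, B3->T, B2->E, B1->T, B3->T, B2->E, B1->T, B3->T, B2->S, B1->F, B5->E, B4->T, B8->E, ...; hits B1=T, B1=F, B2=S, B2=E, B3=T, B4=T, B5=E, B7=F, B8=E, B9=F, B10=F
test 4 (p=8, t=2) fires B2->E, B1->T, B3->T, B2->E, B1->T, B3->T, B2->E, B1->T, B3->T, B2->S, B1->F, B5->S, B4->T, B8->E, ...; hits B1=T, B1=F, B2=S, B2=E, B3=T, B4=T, B5=S, B7=F, B8=E, B9=T, B10=T
the full pool covers 15 outcomes: B1=T, B1=F, B2=S, B2=E, B3=T, B3=F, B4=T, B5=S, B5=E, B7=F, B8=E, B9=T, B9=F, B10=T, B10=F
size 1 is not enough: best union over all size-1 subsets is 11/15
size 2 is not enough: best union over all size-2 subsets is 14/15
at size 3, {1, 3, 4} reaches all 15 outcomes; every lexicographically earlier size-3 subset fails
Answer: 1, 3, 4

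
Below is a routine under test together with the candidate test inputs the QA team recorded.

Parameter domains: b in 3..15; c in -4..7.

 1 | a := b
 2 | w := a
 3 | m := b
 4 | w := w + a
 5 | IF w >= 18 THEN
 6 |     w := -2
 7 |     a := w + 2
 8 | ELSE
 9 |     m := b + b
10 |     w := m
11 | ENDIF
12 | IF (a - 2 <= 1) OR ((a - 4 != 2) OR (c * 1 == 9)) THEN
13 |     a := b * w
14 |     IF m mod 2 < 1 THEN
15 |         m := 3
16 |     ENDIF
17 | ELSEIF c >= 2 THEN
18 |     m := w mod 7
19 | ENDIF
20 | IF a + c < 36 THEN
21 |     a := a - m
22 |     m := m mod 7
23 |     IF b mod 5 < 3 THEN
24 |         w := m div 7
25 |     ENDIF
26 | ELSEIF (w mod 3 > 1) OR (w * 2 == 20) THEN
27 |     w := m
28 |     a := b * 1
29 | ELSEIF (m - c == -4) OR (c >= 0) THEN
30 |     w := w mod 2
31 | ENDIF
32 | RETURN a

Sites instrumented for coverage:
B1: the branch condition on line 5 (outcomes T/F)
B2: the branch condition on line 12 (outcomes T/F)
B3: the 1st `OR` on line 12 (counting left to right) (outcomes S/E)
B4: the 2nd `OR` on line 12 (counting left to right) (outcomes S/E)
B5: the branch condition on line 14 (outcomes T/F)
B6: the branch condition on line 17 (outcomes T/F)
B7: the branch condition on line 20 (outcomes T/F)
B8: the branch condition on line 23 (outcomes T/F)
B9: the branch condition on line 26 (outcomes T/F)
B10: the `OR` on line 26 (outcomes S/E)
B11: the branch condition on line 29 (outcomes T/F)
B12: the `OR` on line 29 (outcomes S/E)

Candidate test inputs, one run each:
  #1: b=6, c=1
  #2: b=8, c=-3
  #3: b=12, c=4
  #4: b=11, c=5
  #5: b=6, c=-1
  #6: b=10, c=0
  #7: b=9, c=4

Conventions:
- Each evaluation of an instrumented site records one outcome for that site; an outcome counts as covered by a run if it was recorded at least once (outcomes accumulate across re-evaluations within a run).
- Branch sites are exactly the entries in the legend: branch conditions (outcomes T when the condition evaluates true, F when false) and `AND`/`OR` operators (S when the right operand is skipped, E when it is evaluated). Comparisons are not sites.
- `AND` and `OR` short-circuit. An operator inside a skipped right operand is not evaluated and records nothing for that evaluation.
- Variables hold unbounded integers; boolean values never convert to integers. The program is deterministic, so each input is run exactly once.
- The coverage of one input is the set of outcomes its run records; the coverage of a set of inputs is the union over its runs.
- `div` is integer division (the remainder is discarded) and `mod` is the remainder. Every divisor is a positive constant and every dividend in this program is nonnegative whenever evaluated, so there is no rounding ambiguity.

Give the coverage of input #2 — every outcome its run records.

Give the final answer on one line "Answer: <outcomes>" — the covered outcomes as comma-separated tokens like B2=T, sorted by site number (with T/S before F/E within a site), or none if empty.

Event log for input #2 (b=8, c=-3):
  B1->F, B3->E, B4->S, B2->T, B5->T, B7->F, B10->E, B9->F, B12->E, B11->F
as a set, this run covers: B1=F, B2=T, B3=E, B4=S, B5=T, B7=F, B9=F, B10=E, B11=F, B12=E

Answer: B1=F, B2=T, B3=E, B4=S, B5=T, B7=F, B9=F, B10=E, B11=F, B12=E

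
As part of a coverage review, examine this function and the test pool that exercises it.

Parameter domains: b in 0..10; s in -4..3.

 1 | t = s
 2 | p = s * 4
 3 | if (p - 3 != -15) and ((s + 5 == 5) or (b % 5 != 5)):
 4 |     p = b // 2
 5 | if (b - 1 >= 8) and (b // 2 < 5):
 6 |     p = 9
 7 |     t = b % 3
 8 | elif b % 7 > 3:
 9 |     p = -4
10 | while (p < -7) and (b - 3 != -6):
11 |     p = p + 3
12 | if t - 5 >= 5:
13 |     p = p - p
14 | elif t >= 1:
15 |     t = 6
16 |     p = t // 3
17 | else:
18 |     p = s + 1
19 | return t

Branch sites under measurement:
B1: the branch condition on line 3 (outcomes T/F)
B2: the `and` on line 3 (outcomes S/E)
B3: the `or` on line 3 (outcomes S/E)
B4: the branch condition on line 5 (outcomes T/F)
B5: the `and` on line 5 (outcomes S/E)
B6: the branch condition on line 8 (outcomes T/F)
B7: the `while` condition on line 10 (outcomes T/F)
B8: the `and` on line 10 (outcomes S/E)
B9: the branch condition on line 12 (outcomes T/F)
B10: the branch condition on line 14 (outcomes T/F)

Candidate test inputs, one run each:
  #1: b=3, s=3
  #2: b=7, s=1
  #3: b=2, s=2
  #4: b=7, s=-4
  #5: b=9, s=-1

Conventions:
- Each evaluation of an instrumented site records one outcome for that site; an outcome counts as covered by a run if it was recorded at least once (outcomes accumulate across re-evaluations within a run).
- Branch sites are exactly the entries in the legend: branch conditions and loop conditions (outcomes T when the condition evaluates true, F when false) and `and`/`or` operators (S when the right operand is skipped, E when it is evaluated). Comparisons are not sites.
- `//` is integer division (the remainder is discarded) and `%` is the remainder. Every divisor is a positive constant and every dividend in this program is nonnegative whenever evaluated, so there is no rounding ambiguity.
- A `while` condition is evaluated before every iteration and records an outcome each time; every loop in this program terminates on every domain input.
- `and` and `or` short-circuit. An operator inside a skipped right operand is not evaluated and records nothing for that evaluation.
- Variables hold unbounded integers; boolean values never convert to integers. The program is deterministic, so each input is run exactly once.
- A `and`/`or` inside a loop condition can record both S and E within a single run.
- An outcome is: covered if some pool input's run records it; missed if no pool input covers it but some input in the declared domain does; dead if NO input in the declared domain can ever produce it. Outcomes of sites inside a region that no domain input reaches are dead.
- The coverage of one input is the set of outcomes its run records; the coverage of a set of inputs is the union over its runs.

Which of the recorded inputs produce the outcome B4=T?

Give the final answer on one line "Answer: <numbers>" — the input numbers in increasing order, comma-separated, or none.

input #1 (b=3, s=3): does not produce B4=T
input #2 (b=7, s=1): does not produce B4=T
input #3 (b=2, s=2): does not produce B4=T
input #4 (b=7, s=-4): does not produce B4=T
input #5 (b=9, s=-1): produces B4=T

Answer: 5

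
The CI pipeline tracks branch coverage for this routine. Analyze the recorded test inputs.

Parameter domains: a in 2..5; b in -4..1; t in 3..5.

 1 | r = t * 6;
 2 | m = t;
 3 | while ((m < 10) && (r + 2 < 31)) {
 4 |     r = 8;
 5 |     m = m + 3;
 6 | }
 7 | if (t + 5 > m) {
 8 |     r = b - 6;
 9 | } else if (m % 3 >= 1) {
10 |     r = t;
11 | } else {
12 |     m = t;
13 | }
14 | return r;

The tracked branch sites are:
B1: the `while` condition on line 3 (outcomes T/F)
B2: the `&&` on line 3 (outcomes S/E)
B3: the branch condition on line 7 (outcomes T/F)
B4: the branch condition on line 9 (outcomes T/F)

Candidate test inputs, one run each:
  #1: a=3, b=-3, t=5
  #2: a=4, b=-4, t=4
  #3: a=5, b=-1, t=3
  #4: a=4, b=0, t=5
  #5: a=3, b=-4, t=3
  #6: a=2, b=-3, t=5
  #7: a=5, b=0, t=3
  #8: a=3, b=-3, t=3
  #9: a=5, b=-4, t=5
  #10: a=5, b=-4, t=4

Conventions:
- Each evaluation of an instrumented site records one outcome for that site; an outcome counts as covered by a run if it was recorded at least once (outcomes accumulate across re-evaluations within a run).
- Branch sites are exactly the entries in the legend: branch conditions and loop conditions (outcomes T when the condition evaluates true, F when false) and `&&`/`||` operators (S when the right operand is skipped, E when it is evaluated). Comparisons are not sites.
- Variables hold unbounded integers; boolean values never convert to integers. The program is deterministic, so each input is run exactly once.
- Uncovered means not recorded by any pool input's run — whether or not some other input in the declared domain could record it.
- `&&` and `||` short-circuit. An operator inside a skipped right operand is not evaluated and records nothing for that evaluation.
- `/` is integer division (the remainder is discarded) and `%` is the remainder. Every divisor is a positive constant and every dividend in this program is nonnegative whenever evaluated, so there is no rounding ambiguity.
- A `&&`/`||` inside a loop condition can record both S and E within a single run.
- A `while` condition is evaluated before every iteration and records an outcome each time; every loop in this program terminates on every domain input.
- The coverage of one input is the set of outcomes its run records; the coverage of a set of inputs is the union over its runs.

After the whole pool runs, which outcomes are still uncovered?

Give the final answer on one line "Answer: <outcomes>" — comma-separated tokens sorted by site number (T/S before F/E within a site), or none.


input #1 (a=3, b=-3, t=5): events B2->E, B1->F, B3->T; covers B1=F, B2=E, B3=T
input #2 (a=4, b=-4, t=4): events B2->E, B1->T, B2->E, B1->T, B2->S, B1->F, B3->F, B4->T; covers B1=T, B1=F, B2=S, B2=E, B3=F, B4=T
input #3 (a=5, b=-1, t=3): events B2->E, B1->T, B2->E, B1->T, B2->E, B1->T, B2->S, B1->F, B3->F, B4->F; covers B1=T, B1=F, B2=S, B2=E, B3=F, B4=F
input #4 (a=4, b=0, t=5): events B2->E, B1->F, B3->T; covers B1=F, B2=E, B3=T
input #5 (a=3, b=-4, t=3): events B2->E, B1->T, B2->E, B1->T, B2->E, B1->T, B2->S, B1->F, B3->F, B4->F; covers B1=T, B1=F, B2=S, B2=E, B3=F, B4=F
input #6 (a=2, b=-3, t=5): events B2->E, B1->F, B3->T; covers B1=F, B2=E, B3=T
input #7 (a=5, b=0, t=3): events B2->E, B1->T, B2->E, B1->T, B2->E, B1->T, B2->S, B1->F, B3->F, B4->F; covers B1=T, B1=F, B2=S, B2=E, B3=F, B4=F
input #8 (a=3, b=-3, t=3): events B2->E, B1->T, B2->E, B1->T, B2->E, B1->T, B2->S, B1->F, B3->F, B4->F; covers B1=T, B1=F, B2=S, B2=E, B3=F, B4=F
input #9 (a=5, b=-4, t=5): events B2->E, B1->F, B3->T; covers B1=F, B2=E, B3=T
input #10 (a=5, b=-4, t=4): events B2->E, B1->T, B2->E, B1->T, B2->S, B1->F, B3->F, B4->T; covers B1=T, B1=F, B2=S, B2=E, B3=F, B4=T
union over the pool: B1=T, B1=F, B2=S, B2=E, B3=T, B3=F, B4=T, B4=F
uncovered (0 of 8): none
Answer: none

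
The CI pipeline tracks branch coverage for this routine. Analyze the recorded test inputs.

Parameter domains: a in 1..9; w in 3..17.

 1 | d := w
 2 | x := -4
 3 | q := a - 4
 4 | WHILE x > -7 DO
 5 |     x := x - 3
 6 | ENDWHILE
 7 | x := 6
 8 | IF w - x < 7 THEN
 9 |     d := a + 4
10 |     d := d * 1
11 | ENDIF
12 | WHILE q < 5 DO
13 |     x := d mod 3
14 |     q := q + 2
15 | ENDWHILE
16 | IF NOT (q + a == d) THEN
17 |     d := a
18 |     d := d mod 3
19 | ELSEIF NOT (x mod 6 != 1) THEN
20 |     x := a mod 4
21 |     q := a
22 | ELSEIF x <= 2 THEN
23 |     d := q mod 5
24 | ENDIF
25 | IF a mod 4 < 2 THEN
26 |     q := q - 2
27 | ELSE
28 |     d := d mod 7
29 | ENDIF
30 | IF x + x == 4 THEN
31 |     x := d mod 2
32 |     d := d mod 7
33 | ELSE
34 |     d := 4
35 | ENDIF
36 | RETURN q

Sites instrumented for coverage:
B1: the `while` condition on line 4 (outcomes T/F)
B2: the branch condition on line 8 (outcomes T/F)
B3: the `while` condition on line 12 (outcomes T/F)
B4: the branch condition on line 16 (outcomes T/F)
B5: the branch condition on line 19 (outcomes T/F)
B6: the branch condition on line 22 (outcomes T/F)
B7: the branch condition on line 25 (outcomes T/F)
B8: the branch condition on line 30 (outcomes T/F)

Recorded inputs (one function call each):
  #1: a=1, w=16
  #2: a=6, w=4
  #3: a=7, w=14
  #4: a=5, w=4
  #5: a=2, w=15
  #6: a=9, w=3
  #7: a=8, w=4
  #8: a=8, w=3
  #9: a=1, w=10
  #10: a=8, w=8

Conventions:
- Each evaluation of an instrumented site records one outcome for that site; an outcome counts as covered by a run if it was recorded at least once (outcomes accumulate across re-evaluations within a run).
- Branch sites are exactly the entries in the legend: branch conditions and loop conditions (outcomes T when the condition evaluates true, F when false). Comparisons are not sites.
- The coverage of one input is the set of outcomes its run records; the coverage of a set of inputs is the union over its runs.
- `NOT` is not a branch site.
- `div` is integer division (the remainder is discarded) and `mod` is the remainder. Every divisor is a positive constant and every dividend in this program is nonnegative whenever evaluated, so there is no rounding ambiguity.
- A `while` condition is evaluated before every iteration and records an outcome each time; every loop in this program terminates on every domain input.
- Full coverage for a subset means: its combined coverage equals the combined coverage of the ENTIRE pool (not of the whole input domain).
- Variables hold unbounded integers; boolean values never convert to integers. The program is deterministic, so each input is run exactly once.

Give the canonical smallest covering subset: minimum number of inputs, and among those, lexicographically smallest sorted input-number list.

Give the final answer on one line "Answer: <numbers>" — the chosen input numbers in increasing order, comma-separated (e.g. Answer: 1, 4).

test 1 (a=1, w=16) fires B1->T, B1->F, B2->F, B3->T, B3->T, B3->T, B3->T, B3->F, B4->T, B7->T, B8->F; hits B1=T, B1=F, B2=F, B3=T, B3=F, B4=T, B7=T, B8=F
test 2 (a=6, w=4) fires B1->T, B1->F, B2->T, B3->T, B3->T, B3->F, B4->T, B7->F, B8->F; hits B1=T, B1=F, B2=T, B3=T, B3=F, B4=T, B7=F, B8=F
test 3 (a=7, w=14) fires B1->T, B1->F, B2->F, B3->T, B3->F, B4->T, B7->F, B8->T; hits B1=T, B1=F, B2=F, B3=T, B3=F, B4=T, B7=F, B8=T
test 4 (a=5, w=4) fires B1->T, B1->F, B2->T, B3->T, B3->T, B3->F, B4->T, B7->T, B8->F; hits B1=T, B1=F, B2=T, B3=T, B3=F, B4=T, B7=T, B8=F
test 5 (a=2, w=15) fires B1->T, B1->F, B2->F, B3->T, B3->T, B3->T, B3->T, B3->F, B4->T, B7->F, B8->F; hits B1=T, B1=F, B2=F, B3=T, B3=F, B4=T, B7=F, B8=F
test 6 (a=9, w=3) fires B1->T, B1->F, B2->T, B3->F, B4->T, B7->T, B8->F; hits B1=T, B1=F, B2=T, B3=F, B4=T, B7=T, B8=F
test 7 (a=8, w=4) fires B1->T, B1->F, B2->T, B3->T, B3->F, B4->T, B7->T, B8->F; hits B1=T, B1=F, B2=T, B3=T, B3=F, B4=T, B7=T, B8=F
test 8 (a=8, w=3) fires B1->T, B1->F, B2->T, B3->T, B3->F, B4->T, B7->T, B8->F; hits B1=T, B1=F, B2=T, B3=T, B3=F, B4=T, B7=T, B8=F
test 9 (a=1, w=10) fires B1->T, B1->F, B2->T, B3->T, B3->T, B3->T, B3->T, B3->F, B4->T, B7->T, B8->T; hits B1=T, B1=F, B2=T, B3=T, B3=F, B4=T, B7=T, B8=T
test 10 (a=8, w=8) fires B1->T, B1->F, B2->T, B3->T, B3->F, B4->T, B7->T, B8->F; hits B1=T, B1=F, B2=T, B3=T, B3=F, B4=T, B7=T, B8=F
the full pool covers 11 outcomes: B1=T, B1=F, B2=T, B2=F, B3=T, B3=F, B4=T, B7=T, B7=F, B8=T, B8=F
every size-1 subset falls short of the 11 outcomes (best: 8/11)
at size 2, {3, 4} reaches all 11 outcomes; every lexicographically earlier size-2 subset fails

Answer: 3, 4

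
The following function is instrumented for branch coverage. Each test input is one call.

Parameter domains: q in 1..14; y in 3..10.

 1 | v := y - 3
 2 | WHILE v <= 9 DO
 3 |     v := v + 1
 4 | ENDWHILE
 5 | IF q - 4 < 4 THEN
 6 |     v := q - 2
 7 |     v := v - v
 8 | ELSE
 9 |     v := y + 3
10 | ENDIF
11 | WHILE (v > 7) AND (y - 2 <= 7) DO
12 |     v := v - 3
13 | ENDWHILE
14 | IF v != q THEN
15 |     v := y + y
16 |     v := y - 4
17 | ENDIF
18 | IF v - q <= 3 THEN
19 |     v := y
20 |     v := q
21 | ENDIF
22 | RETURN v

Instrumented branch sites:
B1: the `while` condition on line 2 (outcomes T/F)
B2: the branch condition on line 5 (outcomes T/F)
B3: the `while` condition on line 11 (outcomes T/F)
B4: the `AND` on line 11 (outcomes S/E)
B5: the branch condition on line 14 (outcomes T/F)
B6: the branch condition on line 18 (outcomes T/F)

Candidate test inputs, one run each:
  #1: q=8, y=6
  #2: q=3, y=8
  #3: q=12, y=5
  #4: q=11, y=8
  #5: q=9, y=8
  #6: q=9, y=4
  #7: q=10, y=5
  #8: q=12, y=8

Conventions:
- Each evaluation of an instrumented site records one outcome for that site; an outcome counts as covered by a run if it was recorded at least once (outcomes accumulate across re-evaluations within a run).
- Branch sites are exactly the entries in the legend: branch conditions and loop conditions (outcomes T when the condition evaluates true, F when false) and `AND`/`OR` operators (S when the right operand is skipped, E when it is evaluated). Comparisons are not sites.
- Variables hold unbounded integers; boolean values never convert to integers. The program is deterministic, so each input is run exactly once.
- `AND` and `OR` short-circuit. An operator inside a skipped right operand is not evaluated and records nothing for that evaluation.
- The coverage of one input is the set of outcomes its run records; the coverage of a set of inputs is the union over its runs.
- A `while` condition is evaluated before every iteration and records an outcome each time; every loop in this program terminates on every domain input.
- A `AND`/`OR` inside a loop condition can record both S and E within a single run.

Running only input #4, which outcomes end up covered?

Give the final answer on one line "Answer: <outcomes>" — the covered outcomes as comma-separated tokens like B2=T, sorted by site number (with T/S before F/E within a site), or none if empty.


Tracing the run of input #4 (q=11, y=8):
  B1->T, B1->T, B1->T, B1->T, B1->T, B1->F, B2->F, B4->E, B3->T, B4->E
  B3->T, B4->S, B3->F, B5->T, B6->T
distinct outcomes covered: B1=T, B1=F, B2=F, B3=T, B3=F, B4=S, B4=E, B5=T, B6=T
Answer: B1=T, B1=F, B2=F, B3=T, B3=F, B4=S, B4=E, B5=T, B6=T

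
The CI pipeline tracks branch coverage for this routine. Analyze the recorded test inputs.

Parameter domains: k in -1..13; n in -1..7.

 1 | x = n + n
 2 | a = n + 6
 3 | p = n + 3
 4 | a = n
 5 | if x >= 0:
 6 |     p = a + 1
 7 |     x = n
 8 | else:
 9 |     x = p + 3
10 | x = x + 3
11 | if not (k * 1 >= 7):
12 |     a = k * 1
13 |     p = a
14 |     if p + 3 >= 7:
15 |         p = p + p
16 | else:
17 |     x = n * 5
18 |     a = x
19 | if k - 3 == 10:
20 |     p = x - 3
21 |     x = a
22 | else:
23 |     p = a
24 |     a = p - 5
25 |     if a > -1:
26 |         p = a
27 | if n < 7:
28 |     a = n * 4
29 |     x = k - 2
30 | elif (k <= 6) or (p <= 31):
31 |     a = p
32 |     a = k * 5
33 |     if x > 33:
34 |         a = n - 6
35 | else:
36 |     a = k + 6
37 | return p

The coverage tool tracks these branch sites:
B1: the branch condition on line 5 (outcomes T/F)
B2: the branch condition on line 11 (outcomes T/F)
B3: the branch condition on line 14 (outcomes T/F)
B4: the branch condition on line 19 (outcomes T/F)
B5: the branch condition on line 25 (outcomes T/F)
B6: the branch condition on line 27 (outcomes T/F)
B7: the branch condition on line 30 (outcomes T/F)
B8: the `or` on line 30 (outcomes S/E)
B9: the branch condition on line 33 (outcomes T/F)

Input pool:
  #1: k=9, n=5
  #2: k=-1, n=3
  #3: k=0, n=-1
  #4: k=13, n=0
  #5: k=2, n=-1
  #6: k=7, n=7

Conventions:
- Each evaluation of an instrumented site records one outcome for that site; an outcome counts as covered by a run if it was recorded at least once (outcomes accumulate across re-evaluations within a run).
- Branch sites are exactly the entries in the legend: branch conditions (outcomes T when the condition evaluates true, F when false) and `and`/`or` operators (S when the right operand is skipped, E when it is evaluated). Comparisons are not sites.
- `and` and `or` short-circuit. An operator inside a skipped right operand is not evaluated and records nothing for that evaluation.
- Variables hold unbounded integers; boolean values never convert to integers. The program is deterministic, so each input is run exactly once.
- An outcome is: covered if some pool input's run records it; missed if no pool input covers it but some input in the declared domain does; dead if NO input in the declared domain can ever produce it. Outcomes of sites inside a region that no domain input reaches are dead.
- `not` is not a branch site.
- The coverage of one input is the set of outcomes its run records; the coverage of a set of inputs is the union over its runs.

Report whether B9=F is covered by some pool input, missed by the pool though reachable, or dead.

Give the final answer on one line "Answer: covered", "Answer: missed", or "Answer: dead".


no pool input records B9=F
but domain input (k=-1, n=7) does record it -> reachable, so missed
Answer: missed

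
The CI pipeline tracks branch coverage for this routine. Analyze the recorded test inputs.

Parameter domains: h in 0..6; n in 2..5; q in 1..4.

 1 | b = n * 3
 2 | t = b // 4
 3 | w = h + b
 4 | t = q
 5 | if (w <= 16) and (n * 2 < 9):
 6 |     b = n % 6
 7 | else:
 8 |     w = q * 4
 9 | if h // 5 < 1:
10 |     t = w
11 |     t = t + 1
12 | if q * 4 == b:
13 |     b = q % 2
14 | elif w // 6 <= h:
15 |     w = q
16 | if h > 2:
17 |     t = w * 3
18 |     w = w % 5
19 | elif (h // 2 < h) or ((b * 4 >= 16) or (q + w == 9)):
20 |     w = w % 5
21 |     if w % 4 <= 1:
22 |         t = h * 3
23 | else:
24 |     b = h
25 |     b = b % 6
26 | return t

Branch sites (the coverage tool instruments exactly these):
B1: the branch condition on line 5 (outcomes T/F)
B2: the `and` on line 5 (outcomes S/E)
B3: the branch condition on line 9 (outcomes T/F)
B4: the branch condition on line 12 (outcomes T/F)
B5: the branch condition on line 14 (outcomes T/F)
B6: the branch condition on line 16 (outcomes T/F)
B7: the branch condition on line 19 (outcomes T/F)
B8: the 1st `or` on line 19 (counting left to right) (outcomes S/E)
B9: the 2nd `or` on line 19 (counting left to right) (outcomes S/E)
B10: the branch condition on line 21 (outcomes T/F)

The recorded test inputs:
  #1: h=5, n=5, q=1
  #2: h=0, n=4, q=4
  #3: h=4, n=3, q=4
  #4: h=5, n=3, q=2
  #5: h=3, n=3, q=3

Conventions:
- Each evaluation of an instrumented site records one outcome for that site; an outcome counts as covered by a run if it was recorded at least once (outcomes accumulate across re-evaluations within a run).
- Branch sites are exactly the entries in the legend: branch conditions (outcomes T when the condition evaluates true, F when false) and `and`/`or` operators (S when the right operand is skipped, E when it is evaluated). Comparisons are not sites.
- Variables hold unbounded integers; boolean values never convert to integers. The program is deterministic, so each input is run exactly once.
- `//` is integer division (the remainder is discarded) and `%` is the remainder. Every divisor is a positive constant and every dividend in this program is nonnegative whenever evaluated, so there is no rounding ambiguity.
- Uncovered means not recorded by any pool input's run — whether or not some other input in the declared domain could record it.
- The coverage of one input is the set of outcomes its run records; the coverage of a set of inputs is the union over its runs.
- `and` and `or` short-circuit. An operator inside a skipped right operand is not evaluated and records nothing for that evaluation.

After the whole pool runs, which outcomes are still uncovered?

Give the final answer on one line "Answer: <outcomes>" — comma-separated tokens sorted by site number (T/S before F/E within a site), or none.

input #1 (h=5, n=5, q=1): covers B1=F, B2=S, B3=F, B4=F, B5=T, B6=T
input #2 (h=0, n=4, q=4): covers B1=T, B2=E, B3=T, B4=F, B5=F, B6=F, B7=T, B8=E, B9=S, B10=F
input #3 (h=4, n=3, q=4): covers B1=T, B2=E, B3=T, B4=F, B5=T, B6=T
input #4 (h=5, n=3, q=2): covers B1=T, B2=E, B3=F, B4=F, B5=T, B6=T
input #5 (h=3, n=3, q=3): covers B1=T, B2=E, B3=T, B4=F, B5=T, B6=T
union over the pool: B1=T, B1=F, B2=S, B2=E, B3=T, B3=F, B4=F, B5=T, B5=F, B6=T, B6=F, B7=T, B8=E, B9=S, B10=F
uncovered (5 of 20): B4=T, B7=F, B8=S, B9=E, B10=T

Answer: B4=T, B7=F, B8=S, B9=E, B10=T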